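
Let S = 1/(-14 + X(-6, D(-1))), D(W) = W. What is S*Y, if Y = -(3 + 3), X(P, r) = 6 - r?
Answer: 6/7 ≈ 0.85714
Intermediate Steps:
S = -⅐ (S = 1/(-14 + (6 - 1*(-1))) = 1/(-14 + (6 + 1)) = 1/(-14 + 7) = 1/(-7) = -⅐ ≈ -0.14286)
Y = -6 (Y = -1*6 = -6)
S*Y = -⅐*(-6) = 6/7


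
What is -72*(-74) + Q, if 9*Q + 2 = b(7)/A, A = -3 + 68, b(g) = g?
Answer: 1038919/195 ≈ 5327.8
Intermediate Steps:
A = 65
Q = -41/195 (Q = -2/9 + (7/65)/9 = -2/9 + (7*(1/65))/9 = -2/9 + (1/9)*(7/65) = -2/9 + 7/585 = -41/195 ≈ -0.21026)
-72*(-74) + Q = -72*(-74) - 41/195 = 5328 - 41/195 = 1038919/195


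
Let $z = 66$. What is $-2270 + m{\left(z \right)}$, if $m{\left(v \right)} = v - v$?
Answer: $-2270$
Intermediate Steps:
$m{\left(v \right)} = 0$
$-2270 + m{\left(z \right)} = -2270 + 0 = -2270$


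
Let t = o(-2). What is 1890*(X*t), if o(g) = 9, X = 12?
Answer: 204120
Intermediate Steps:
t = 9
1890*(X*t) = 1890*(12*9) = 1890*108 = 204120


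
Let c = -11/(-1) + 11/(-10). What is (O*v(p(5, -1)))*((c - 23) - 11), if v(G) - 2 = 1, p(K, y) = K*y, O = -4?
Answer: 1446/5 ≈ 289.20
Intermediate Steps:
c = 99/10 (c = -11*(-1) + 11*(-1/10) = 11 - 11/10 = 99/10 ≈ 9.9000)
v(G) = 3 (v(G) = 2 + 1 = 3)
(O*v(p(5, -1)))*((c - 23) - 11) = (-4*3)*((99/10 - 23) - 11) = -12*(-131/10 - 11) = -12*(-241/10) = 1446/5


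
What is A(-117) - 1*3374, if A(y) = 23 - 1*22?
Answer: -3373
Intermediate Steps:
A(y) = 1 (A(y) = 23 - 22 = 1)
A(-117) - 1*3374 = 1 - 1*3374 = 1 - 3374 = -3373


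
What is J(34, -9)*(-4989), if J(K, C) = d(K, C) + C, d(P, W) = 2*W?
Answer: 134703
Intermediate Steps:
J(K, C) = 3*C (J(K, C) = 2*C + C = 3*C)
J(34, -9)*(-4989) = (3*(-9))*(-4989) = -27*(-4989) = 134703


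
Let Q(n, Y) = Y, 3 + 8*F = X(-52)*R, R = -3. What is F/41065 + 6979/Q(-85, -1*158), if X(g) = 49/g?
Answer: -59611268791/1349560160 ≈ -44.171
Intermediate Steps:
F = -9/416 (F = -3/8 + ((49/(-52))*(-3))/8 = -3/8 + ((49*(-1/52))*(-3))/8 = -3/8 + (-49/52*(-3))/8 = -3/8 + (⅛)*(147/52) = -3/8 + 147/416 = -9/416 ≈ -0.021635)
F/41065 + 6979/Q(-85, -1*158) = -9/416/41065 + 6979/((-1*158)) = -9/416*1/41065 + 6979/(-158) = -9/17083040 + 6979*(-1/158) = -9/17083040 - 6979/158 = -59611268791/1349560160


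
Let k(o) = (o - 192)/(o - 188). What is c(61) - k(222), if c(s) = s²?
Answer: 63242/17 ≈ 3720.1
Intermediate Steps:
k(o) = (-192 + o)/(-188 + o)
c(61) - k(222) = 61² - (-192 + 222)/(-188 + 222) = 3721 - 30/34 = 3721 - 1*15/17 = 3721 - 15/17 = 63242/17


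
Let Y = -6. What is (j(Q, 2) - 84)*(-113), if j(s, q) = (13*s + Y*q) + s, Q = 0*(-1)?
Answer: 10848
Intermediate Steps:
Q = 0
j(s, q) = -6*q + 14*s (j(s, q) = (13*s - 6*q) + s = (-6*q + 13*s) + s = -6*q + 14*s)
(j(Q, 2) - 84)*(-113) = ((-6*2 + 14*0) - 84)*(-113) = ((-12 + 0) - 84)*(-113) = (-12 - 84)*(-113) = -96*(-113) = 10848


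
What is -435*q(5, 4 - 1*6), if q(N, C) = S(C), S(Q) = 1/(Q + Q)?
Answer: 435/4 ≈ 108.75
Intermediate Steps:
S(Q) = 1/(2*Q)
q(N, C) = 1/(2*C)
-435*q(5, 4 - 1*6) = -435/(2*(4 - 1*6)) = -435/(2*(4 - 6)) = -435/(2*(-2)) = -435*(-1)/(2*2) = -435*(-¼) = 435/4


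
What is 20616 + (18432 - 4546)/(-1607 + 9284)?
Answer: 158282918/7677 ≈ 20618.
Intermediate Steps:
20616 + (18432 - 4546)/(-1607 + 9284) = 20616 + 13886/7677 = 158282918/7677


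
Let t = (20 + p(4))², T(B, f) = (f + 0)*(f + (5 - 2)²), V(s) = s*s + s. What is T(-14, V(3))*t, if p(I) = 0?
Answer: 100800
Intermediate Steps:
V(s) = s + s² (V(s) = s² + s = s + s²)
T(B, f) = f*(9 + f) (T(B, f) = f*(f + 3²) = f*(f + 9) = f*(9 + f))
t = 400 (t = (20 + 0)² = 20² = 400)
T(-14, V(3))*t = ((3*(1 + 3))*(9 + 3*(1 + 3)))*400 = ((3*4)*(9 + 3*4))*400 = (12*(9 + 12))*400 = (12*21)*400 = 252*400 = 100800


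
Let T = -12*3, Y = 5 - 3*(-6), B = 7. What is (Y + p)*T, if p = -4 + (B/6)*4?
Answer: -852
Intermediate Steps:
p = ⅔ (p = -4 + (7/6)*4 = -4 + 14/3 = ⅔ ≈ 0.66667)
Y = 23 (Y = 5 + 18 = 23)
T = -36
(Y + p)*T = (23 + ⅔)*(-36) = (71/3)*(-36) = -852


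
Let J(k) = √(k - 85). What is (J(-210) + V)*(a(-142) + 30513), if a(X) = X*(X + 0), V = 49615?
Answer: 2514339355 + 50677*I*√295 ≈ 2.5143e+9 + 8.7041e+5*I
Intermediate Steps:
J(k) = √(-85 + k)
a(X) = X² (a(X) = X*X = X²)
(J(-210) + V)*(a(-142) + 30513) = (√(-85 - 210) + 49615)*((-142)² + 30513) = (√(-295) + 49615)*(20164 + 30513) = (I*√295 + 49615)*50677 = (49615 + I*√295)*50677 = 2514339355 + 50677*I*√295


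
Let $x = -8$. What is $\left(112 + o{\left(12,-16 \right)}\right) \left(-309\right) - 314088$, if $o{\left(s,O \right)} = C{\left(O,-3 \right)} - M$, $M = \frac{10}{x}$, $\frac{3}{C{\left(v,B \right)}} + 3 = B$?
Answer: $- \frac{1395711}{4} \approx -3.4893 \cdot 10^{5}$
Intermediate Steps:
$C{\left(v,B \right)} = \frac{3}{-3 + B}$
$M = - \frac{5}{4}$ ($M = \frac{10}{-8} = 10 \left(- \frac{1}{8}\right) = - \frac{5}{4} \approx -1.25$)
$o{\left(s,O \right)} = \frac{3}{4}$ ($o{\left(s,O \right)} = \frac{3}{-3 - 3} - - \frac{5}{4} = \frac{3}{-6} + \frac{5}{4} = 3 \left(- \frac{1}{6}\right) + \frac{5}{4} = - \frac{1}{2} + \frac{5}{4} = \frac{3}{4}$)
$\left(112 + o{\left(12,-16 \right)}\right) \left(-309\right) - 314088 = \left(112 + \frac{3}{4}\right) \left(-309\right) - 314088 = \frac{451}{4} \left(-309\right) - 314088 = - \frac{139359}{4} - 314088 = - \frac{1395711}{4}$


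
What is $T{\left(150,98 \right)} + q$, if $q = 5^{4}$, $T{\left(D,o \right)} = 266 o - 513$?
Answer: $26180$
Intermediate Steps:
$T{\left(D,o \right)} = -513 + 266 o$
$q = 625$
$T{\left(150,98 \right)} + q = \left(-513 + 266 \cdot 98\right) + 625 = \left(-513 + 26068\right) + 625 = 25555 + 625 = 26180$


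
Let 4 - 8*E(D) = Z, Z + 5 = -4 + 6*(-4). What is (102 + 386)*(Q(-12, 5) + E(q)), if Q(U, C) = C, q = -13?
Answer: 4697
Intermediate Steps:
Z = -33 (Z = -5 + (-4 + 6*(-4)) = -5 + (-4 - 24) = -5 - 28 = -33)
E(D) = 37/8 (E(D) = ½ - ⅛*(-33) = ½ + 33/8 = 37/8)
(102 + 386)*(Q(-12, 5) + E(q)) = (102 + 386)*(5 + 37/8) = 488*(77/8) = 4697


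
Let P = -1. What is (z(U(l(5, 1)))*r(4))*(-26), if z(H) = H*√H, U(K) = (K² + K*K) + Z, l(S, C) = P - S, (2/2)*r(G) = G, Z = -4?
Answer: -14144*√17 ≈ -58317.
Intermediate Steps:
r(G) = G
l(S, C) = -1 - S
U(K) = -4 + 2*K² (U(K) = (K² + K*K) - 4 = (K² + K²) - 4 = 2*K² - 4 = -4 + 2*K²)
z(H) = H^(3/2)
(z(U(l(5, 1)))*r(4))*(-26) = ((-4 + 2*(-1 - 1*5)²)^(3/2)*4)*(-26) = ((-4 + 2*(-1 - 5)²)^(3/2)*4)*(-26) = ((-4 + 2*(-6)²)^(3/2)*4)*(-26) = ((-4 + 2*36)^(3/2)*4)*(-26) = ((-4 + 72)^(3/2)*4)*(-26) = (68^(3/2)*4)*(-26) = ((136*√17)*4)*(-26) = (544*√17)*(-26) = -14144*√17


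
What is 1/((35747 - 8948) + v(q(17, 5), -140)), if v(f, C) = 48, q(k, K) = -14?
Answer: 1/26847 ≈ 3.7248e-5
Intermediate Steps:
1/((35747 - 8948) + v(q(17, 5), -140)) = 1/((35747 - 8948) + 48) = 1/(26799 + 48) = 1/26847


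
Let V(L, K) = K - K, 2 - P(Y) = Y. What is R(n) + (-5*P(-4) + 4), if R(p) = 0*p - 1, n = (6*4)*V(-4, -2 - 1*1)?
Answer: -27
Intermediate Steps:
P(Y) = 2 - Y
V(L, K) = 0
n = 0 (n = (6*4)*0 = 24*0 = 0)
R(p) = -1 (R(p) = 0 - 1 = -1)
R(n) + (-5*P(-4) + 4) = -1 + (-5*(2 - 1*(-4)) + 4) = -1 + (-5*(2 + 4) + 4) = -1 + (-5*6 + 4) = -1 + (-30 + 4) = -1 - 26 = -27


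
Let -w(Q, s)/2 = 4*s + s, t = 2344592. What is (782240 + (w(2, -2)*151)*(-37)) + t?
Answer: 3015092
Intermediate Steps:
w(Q, s) = -10*s (w(Q, s) = -2*(4*s + s) = -10*s)
(782240 + (w(2, -2)*151)*(-37)) + t = (782240 + (-10*(-2)*151)*(-37)) + 2344592 = (782240 + (20*151)*(-37)) + 2344592 = (782240 + 3020*(-37)) + 2344592 = (782240 - 111740) + 2344592 = 670500 + 2344592 = 3015092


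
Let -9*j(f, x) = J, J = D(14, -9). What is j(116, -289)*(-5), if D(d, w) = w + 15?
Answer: 10/3 ≈ 3.3333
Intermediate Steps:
D(d, w) = 15 + w
J = 6 (J = 15 - 9 = 6)
j(f, x) = -⅔ (j(f, x) = -⅑*6 = -⅔)
j(116, -289)*(-5) = -⅔*(-5) = 10/3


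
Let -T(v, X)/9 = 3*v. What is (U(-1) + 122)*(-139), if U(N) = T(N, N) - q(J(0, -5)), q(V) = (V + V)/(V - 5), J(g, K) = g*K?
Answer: -20711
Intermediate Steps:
J(g, K) = K*g
T(v, X) = -27*v
q(V) = 2*V/(-5 + V) (q(V) = (2*V)/(-5 + V) = 2*V/(-5 + V))
U(N) = -27*N (U(N) = -27*N - 2*(-5*0)/(-5 - 5*0) = -27*N - 2*0/(-5 + 0) = -27*N - 2*0/(-5) = -27*N - 2*0*(-1)/5 = -27*N - 1*0 = -27*N + 0 = -27*N)
(U(-1) + 122)*(-139) = (-27*(-1) + 122)*(-139) = (27 + 122)*(-139) = 149*(-139) = -20711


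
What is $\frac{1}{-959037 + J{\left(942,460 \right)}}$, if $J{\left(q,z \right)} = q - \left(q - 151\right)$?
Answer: $- \frac{1}{958886} \approx -1.0429 \cdot 10^{-6}$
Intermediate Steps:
$J{\left(q,z \right)} = 151$ ($J{\left(q,z \right)} = q - \left(q - 151\right) = q - \left(-151 + q\right) = 151$)
$\frac{1}{-959037 + J{\left(942,460 \right)}} = \frac{1}{-959037 + 151} = \frac{1}{-958886} = - \frac{1}{958886}$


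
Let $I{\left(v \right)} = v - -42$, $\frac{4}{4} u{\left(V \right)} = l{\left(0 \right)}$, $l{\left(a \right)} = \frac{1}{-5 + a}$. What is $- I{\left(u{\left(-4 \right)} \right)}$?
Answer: $- \frac{209}{5} \approx -41.8$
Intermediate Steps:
$u{\left(V \right)} = - \frac{1}{5}$ ($u{\left(V \right)} = \frac{1}{-5 + 0} = \frac{1}{-5} = - \frac{1}{5}$)
$I{\left(v \right)} = 42 + v$ ($I{\left(v \right)} = v + 42 = 42 + v$)
$- I{\left(u{\left(-4 \right)} \right)} = - (42 - \frac{1}{5}) = \left(-1\right) \frac{209}{5} = - \frac{209}{5}$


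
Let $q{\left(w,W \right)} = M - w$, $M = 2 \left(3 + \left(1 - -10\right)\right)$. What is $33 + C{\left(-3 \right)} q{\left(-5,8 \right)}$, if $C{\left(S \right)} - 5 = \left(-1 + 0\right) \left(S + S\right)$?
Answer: $396$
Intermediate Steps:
$M = 28$ ($M = 2 \left(3 + \left(1 + 10\right)\right) = 2 \left(3 + 11\right) = 2 \cdot 14 = 28$)
$C{\left(S \right)} = 5 - 2 S$ ($C{\left(S \right)} = 5 + \left(-1 + 0\right) \left(S + S\right) = 5 - 2 S$)
$q{\left(w,W \right)} = 28 - w$
$33 + C{\left(-3 \right)} q{\left(-5,8 \right)} = 33 + \left(5 - -6\right) \left(28 - -5\right) = 33 + \left(5 + 6\right) \left(28 + 5\right) = 33 + 11 \cdot 33 = 33 + 363 = 396$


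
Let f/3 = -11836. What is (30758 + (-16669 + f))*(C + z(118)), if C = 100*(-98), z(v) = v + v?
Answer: 204851316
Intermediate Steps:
f = -35508 (f = 3*(-11836) = -35508)
z(v) = 2*v
C = -9800
(30758 + (-16669 + f))*(C + z(118)) = (30758 + (-16669 - 35508))*(-9800 + 2*118) = (30758 - 52177)*(-9800 + 236) = -21419*(-9564) = 204851316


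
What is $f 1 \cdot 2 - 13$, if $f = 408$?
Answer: $803$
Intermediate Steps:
$f 1 \cdot 2 - 13 = 408 \cdot 1 \cdot 2 - 13 = 408 \cdot 2 - 13 = 816 - 13 = 803$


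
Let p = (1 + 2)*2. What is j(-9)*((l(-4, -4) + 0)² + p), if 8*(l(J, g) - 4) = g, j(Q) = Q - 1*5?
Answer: -511/2 ≈ -255.50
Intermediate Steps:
j(Q) = -5 + Q (j(Q) = Q - 5 = -5 + Q)
l(J, g) = 4 + g/8
p = 6 (p = 3*2 = 6)
j(-9)*((l(-4, -4) + 0)² + p) = (-5 - 9)*(((4 + (⅛)*(-4)) + 0)² + 6) = -14*(((4 - ½) + 0)² + 6) = -14*((7/2 + 0)² + 6) = -14*((7/2)² + 6) = -14*(49/4 + 6) = -14*73/4 = -511/2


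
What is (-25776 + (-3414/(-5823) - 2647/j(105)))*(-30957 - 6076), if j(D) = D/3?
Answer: 65037004897381/67935 ≈ 9.5734e+8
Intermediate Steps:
j(D) = D/3 (j(D) = D*(⅓) = D/3)
(-25776 + (-3414/(-5823) - 2647/j(105)))*(-30957 - 6076) = (-25776 + (-3414/(-5823) - 2647/((⅓)*105)))*(-30957 - 6076) = (-25776 + (-3414*(-1/5823) - 2647/35))*(-37033) = (-25776 + (1138/1941 - 2647*1/35))*(-37033) = (-25776 + (1138/1941 - 2647/35))*(-37033) = (-25776 - 5097997/67935)*(-37033) = -1756190557/67935*(-37033) = 65037004897381/67935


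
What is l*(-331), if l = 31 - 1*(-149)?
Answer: -59580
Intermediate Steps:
l = 180 (l = 31 + 149 = 180)
l*(-331) = 180*(-331) = -59580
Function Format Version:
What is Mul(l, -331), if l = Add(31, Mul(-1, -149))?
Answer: -59580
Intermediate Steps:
l = 180 (l = Add(31, 149) = 180)
Mul(l, -331) = Mul(180, -331) = -59580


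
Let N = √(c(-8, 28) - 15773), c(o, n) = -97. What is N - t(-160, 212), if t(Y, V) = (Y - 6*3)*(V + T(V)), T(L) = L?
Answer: 75472 + 23*I*√30 ≈ 75472.0 + 125.98*I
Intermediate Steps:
t(Y, V) = 2*V*(-18 + Y) (t(Y, V) = (Y - 6*3)*(V + V) = (Y - 18)*(2*V) = (-18 + Y)*(2*V) = 2*V*(-18 + Y))
N = 23*I*√30 (N = √(-97 - 15773) = √(-15870) = 23*I*√30 ≈ 125.98*I)
N - t(-160, 212) = 23*I*√30 - 2*212*(-18 - 160) = 23*I*√30 - 2*212*(-178) = 23*I*√30 - 1*(-75472) = 23*I*√30 + 75472 = 75472 + 23*I*√30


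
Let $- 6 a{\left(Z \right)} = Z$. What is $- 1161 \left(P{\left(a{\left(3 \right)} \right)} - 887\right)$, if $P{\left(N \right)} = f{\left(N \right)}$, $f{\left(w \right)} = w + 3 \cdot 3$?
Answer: $\frac{2039877}{2} \approx 1.0199 \cdot 10^{6}$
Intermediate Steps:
$a{\left(Z \right)} = - \frac{Z}{6}$
$f{\left(w \right)} = 9 + w$ ($f{\left(w \right)} = w + 9 = 9 + w$)
$P{\left(N \right)} = 9 + N$
$- 1161 \left(P{\left(a{\left(3 \right)} \right)} - 887\right) = - 1161 \left(\left(9 - \frac{1}{2}\right) - 887\right) = - 1161 \left(\frac{17}{2} - 887\right) = \left(-1161\right) \left(- \frac{1757}{2}\right) = \frac{2039877}{2}$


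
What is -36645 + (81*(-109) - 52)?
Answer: -45526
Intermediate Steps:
-36645 + (81*(-109) - 52) = -36645 + (-8829 - 52) = -36645 - 8881 = -45526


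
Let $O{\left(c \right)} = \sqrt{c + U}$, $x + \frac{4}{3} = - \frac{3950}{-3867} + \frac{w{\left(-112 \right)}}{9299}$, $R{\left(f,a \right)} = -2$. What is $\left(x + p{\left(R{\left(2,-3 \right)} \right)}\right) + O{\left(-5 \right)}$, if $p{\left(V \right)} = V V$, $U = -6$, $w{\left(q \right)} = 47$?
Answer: $\frac{44268029}{11986411} + i \sqrt{11} \approx 3.6932 + 3.3166 i$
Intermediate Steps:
$p{\left(V \right)} = V^{2}$
$x = - \frac{3677615}{11986411}$ ($x = - \frac{4}{3} + \left(- \frac{3950}{-3867} + \frac{47}{9299}\right) = - \frac{4}{3} + \left(\left(-3950\right) \left(- \frac{1}{3867}\right) + 47 \cdot \frac{1}{9299}\right) = - \frac{4}{3} + \left(\frac{3950}{3867} + \frac{47}{9299}\right) = - \frac{4}{3} + \frac{36912799}{35959233} = - \frac{3677615}{11986411} \approx -0.30682$)
$O{\left(c \right)} = \sqrt{-6 + c}$ ($O{\left(c \right)} = \sqrt{c - 6} = \sqrt{-6 + c}$)
$\left(x + p{\left(R{\left(2,-3 \right)} \right)}\right) + O{\left(-5 \right)} = \left(- \frac{3677615}{11986411} + \left(-2\right)^{2}\right) + \sqrt{-6 - 5} = \left(- \frac{3677615}{11986411} + 4\right) + \sqrt{-11} = \frac{44268029}{11986411} + i \sqrt{11}$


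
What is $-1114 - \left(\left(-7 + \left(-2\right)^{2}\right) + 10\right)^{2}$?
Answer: $-1163$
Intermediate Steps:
$-1114 - \left(\left(-7 + \left(-2\right)^{2}\right) + 10\right)^{2} = -1114 - \left(\left(-7 + 4\right) + 10\right)^{2} = -1114 - \left(-3 + 10\right)^{2} = -1114 - 7^{2} = -1114 - 49 = -1163$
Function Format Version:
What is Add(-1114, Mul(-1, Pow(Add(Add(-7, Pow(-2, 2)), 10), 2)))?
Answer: -1163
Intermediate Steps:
Add(-1114, Mul(-1, Pow(Add(Add(-7, Pow(-2, 2)), 10), 2))) = Add(-1114, Mul(-1, Pow(Add(Add(-7, 4), 10), 2))) = Add(-1114, Mul(-1, Pow(Add(-3, 10), 2))) = Add(-1114, Mul(-1, Pow(7, 2))) = Add(-1114, Mul(-1, 49)) = Add(-1114, -49) = -1163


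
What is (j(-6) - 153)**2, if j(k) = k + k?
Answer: 27225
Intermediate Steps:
j(k) = 2*k
(j(-6) - 153)**2 = (2*(-6) - 153)**2 = (-12 - 153)**2 = (-165)**2 = 27225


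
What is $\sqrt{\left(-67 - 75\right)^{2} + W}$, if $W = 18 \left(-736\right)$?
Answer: $2 \sqrt{1729} \approx 83.162$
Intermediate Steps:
$W = -13248$
$\sqrt{\left(-67 - 75\right)^{2} + W} = \sqrt{\left(-67 - 75\right)^{2} - 13248} = \sqrt{\left(-142\right)^{2} - 13248} = \sqrt{20164 - 13248} = \sqrt{6916} = 2 \sqrt{1729}$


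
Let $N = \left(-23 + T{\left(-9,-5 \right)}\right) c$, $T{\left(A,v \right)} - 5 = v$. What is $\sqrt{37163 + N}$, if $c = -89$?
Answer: $\sqrt{39210} \approx 198.02$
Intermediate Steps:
$T{\left(A,v \right)} = 5 + v$
$N = 2047$ ($N = \left(-23 + \left(5 - 5\right)\right) \left(-89\right) = \left(-23 + 0\right) \left(-89\right) = \left(-23\right) \left(-89\right) = 2047$)
$\sqrt{37163 + N} = \sqrt{37163 + 2047} = \sqrt{39210}$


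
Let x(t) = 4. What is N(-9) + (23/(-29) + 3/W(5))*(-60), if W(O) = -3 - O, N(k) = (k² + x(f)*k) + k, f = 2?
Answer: 6153/58 ≈ 106.09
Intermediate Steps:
N(k) = k² + 5*k (N(k) = (k² + 4*k) + k = k² + 5*k)
N(-9) + (23/(-29) + 3/W(5))*(-60) = -9*(5 - 9) + (23/(-29) + 3/(-3 - 1*5))*(-60) = -9*(-4) + (23*(-1/29) + 3/(-3 - 5))*(-60) = 36 + (-23/29 + 3/(-8))*(-60) = 36 + (-23/29 + 3*(-⅛))*(-60) = 36 + (-23/29 - 3/8)*(-60) = 36 - 271/232*(-60) = 36 + 4065/58 = 6153/58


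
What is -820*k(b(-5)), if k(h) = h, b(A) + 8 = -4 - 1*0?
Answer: 9840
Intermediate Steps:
b(A) = -12 (b(A) = -8 + (-4 - 1*0) = -8 + (-4 + 0) = -8 - 4 = -12)
-820*k(b(-5)) = -820*(-12) = 9840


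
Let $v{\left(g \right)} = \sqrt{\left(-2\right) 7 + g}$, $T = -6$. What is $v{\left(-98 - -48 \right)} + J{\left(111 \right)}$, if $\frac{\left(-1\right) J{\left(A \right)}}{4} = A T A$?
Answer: $295704 + 8 i \approx 2.957 \cdot 10^{5} + 8.0 i$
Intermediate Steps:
$J{\left(A \right)} = 24 A^{2}$ ($J{\left(A \right)} = - 4 A \left(-6\right) A = - 4 - 6 A A = - 4 \left(- 6 A^{2}\right) = 24 A^{2}$)
$v{\left(g \right)} = \sqrt{-14 + g}$
$v{\left(-98 - -48 \right)} + J{\left(111 \right)} = \sqrt{-14 - 50} + 24 \cdot 111^{2} = \sqrt{-14 + \left(-98 + 48\right)} + 24 \cdot 12321 = \sqrt{-14 - 50} + 295704 = \sqrt{-64} + 295704 = 8 i + 295704 = 295704 + 8 i$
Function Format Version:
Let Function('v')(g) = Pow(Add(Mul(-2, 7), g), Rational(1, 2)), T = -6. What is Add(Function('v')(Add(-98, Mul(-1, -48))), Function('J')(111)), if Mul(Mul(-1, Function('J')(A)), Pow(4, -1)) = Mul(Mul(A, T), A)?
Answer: Add(295704, Mul(8, I)) ≈ Add(2.9570e+5, Mul(8.0000, I))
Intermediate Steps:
Function('J')(A) = Mul(24, Pow(A, 2)) (Function('J')(A) = Mul(-4, Mul(Mul(A, -6), A)) = Mul(-4, Mul(Mul(-6, A), A)) = Mul(-4, Mul(-6, Pow(A, 2))) = Mul(24, Pow(A, 2)))
Function('v')(g) = Pow(Add(-14, g), Rational(1, 2))
Add(Function('v')(Add(-98, Mul(-1, -48))), Function('J')(111)) = Add(Pow(Add(-14, Add(-98, Mul(-1, -48))), Rational(1, 2)), Mul(24, Pow(111, 2))) = Add(Pow(Add(-14, Add(-98, 48)), Rational(1, 2)), Mul(24, 12321)) = Add(Pow(Add(-14, -50), Rational(1, 2)), 295704) = Add(Pow(-64, Rational(1, 2)), 295704) = Add(Mul(8, I), 295704) = Add(295704, Mul(8, I))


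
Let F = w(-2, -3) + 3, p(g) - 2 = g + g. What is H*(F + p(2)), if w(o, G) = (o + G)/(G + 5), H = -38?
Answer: -247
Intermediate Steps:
p(g) = 2 + 2*g (p(g) = 2 + (g + g) = 2 + 2*g)
w(o, G) = (G + o)/(5 + G)
F = ½ (F = (-3 - 2)/(5 - 3) + 3 = -5/2 + 3 = ½ ≈ 0.50000)
H*(F + p(2)) = -38*(½ + (2 + 2*2)) = -38*(½ + (2 + 4)) = -38*(½ + 6) = -38*13/2 = -247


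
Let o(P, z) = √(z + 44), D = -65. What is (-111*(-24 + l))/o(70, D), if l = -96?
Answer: -4440*I*√21/7 ≈ -2906.7*I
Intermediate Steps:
o(P, z) = √(44 + z)
(-111*(-24 + l))/o(70, D) = (-111*(-24 - 96))/(√(44 - 65)) = (-111*(-120))/(√(-21)) = 13320/((I*√21)) = 13320*(-I*√21/21) = -4440*I*√21/7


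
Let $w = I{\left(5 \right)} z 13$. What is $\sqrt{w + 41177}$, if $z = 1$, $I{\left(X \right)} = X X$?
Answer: $\sqrt{41502} \approx 203.72$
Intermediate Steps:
$I{\left(X \right)} = X^{2}$
$w = 325$ ($w = 5^{2} \cdot 1 \cdot 13 = 25 \cdot 1 \cdot 13 = 25 \cdot 13 = 325$)
$\sqrt{w + 41177} = \sqrt{325 + 41177} = \sqrt{41502}$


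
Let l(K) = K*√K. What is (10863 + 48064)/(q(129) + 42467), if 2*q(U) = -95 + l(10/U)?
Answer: 21463917921959634/15451128791394569 - 152031660*√1290/15451128791394569 ≈ 1.3891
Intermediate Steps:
l(K) = K^(3/2)
q(U) = -95/2 + 5*√10*(1/U)^(3/2) (q(U) = (-95 + (10/U)^(3/2))/2 = (-95 + 10*√10*(1/U)^(3/2))/2 = -95/2 + 5*√10*(1/U)^(3/2))
(10863 + 48064)/(q(129) + 42467) = (10863 + 48064)/((-95/2 + 5*√10*(1/129)^(3/2)) + 42467) = 58927/((-95/2 + 5*√10*(1/129)^(3/2)) + 42467) = 58927/((-95/2 + 5*√10*(√129/16641)) + 42467) = 58927/((-95/2 + 5*√1290/16641) + 42467) = 58927/(84839/2 + 5*√1290/16641)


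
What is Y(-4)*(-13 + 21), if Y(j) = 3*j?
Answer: -96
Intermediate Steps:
Y(-4)*(-13 + 21) = (3*(-4))*(-13 + 21) = -12*8 = -96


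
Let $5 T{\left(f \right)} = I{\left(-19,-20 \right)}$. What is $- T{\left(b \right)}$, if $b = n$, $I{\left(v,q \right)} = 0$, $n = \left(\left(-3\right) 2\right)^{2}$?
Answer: $0$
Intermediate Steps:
$n = 36$ ($n = \left(-6\right)^{2} = 36$)
$b = 36$
$T{\left(f \right)} = 0$ ($T{\left(f \right)} = \frac{1}{5} \cdot 0 = 0$)
$- T{\left(b \right)} = \left(-1\right) 0 = 0$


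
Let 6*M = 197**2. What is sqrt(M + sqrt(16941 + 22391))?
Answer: sqrt(232854 + 72*sqrt(9833))/6 ≈ 81.649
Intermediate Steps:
M = 38809/6 (M = (1/6)*197**2 = (1/6)*38809 = 38809/6 ≈ 6468.2)
sqrt(M + sqrt(16941 + 22391)) = sqrt(38809/6 + sqrt(16941 + 22391)) = sqrt(38809/6 + sqrt(39332)) = sqrt(38809/6 + 2*sqrt(9833))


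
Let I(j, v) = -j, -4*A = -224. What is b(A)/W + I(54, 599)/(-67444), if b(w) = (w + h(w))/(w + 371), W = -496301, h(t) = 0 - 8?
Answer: 440018121/549721847038 ≈ 0.00080044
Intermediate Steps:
h(t) = -8
A = 56 (A = -1/4*(-224) = 56)
b(w) = (-8 + w)/(371 + w) (b(w) = (w - 8)/(w + 371) = (-8 + w)/(371 + w))
b(A)/W + I(54, 599)/(-67444) = ((-8 + 56)/(371 + 56))/(-496301) - 1*54/(-67444) = (48/427)*(-1/496301) - 54*(-1/67444) = ((1/427)*48)*(-1/496301) + 27/33722 = (48/427)*(-1/496301) + 27/33722 = -48/211920527 + 27/33722 = 440018121/549721847038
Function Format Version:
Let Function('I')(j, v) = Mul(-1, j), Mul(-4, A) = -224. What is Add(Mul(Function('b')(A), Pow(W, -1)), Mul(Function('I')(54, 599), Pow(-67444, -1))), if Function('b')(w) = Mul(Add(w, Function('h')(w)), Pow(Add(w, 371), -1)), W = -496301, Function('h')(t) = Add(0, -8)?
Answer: Rational(440018121, 549721847038) ≈ 0.00080044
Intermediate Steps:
Function('h')(t) = -8
A = 56 (A = Mul(Rational(-1, 4), -224) = 56)
Function('b')(w) = Mul(Pow(Add(371, w), -1), Add(-8, w)) (Function('b')(w) = Mul(Add(w, -8), Pow(Add(w, 371), -1)) = Mul(Add(-8, w), Pow(Add(371, w), -1)) = Mul(Pow(Add(371, w), -1), Add(-8, w)))
Add(Mul(Function('b')(A), Pow(W, -1)), Mul(Function('I')(54, 599), Pow(-67444, -1))) = Add(Mul(Mul(Pow(Add(371, 56), -1), Add(-8, 56)), Pow(-496301, -1)), Mul(Mul(-1, 54), Pow(-67444, -1))) = Add(Mul(Mul(Pow(427, -1), 48), Rational(-1, 496301)), Mul(-54, Rational(-1, 67444))) = Add(Mul(Mul(Rational(1, 427), 48), Rational(-1, 496301)), Rational(27, 33722)) = Add(Mul(Rational(48, 427), Rational(-1, 496301)), Rational(27, 33722)) = Add(Rational(-48, 211920527), Rational(27, 33722)) = Rational(440018121, 549721847038)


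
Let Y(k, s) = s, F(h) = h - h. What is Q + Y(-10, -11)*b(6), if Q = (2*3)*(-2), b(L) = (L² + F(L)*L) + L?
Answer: -474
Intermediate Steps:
F(h) = 0
b(L) = L + L² (b(L) = (L² + 0*L) + L = (L² + 0) + L = L² + L = L + L²)
Q = -12 (Q = 6*(-2) = -12)
Q + Y(-10, -11)*b(6) = -12 - 66*(1 + 6) = -12 - 66*7 = -12 - 11*42 = -12 - 462 = -474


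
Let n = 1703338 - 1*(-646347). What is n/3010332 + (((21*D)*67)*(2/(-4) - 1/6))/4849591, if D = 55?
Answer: 864592938535/1122990690324 ≈ 0.76990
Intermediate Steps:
n = 2349685 (n = 1703338 + 646347 = 2349685)
n/3010332 + (((21*D)*67)*(2/(-4) - 1/6))/4849591 = 2349685/3010332 + (((21*55)*67)*(2/(-4) - 1/6))/4849591 = 2349685*(1/3010332) + ((1155*67)*(2*(-¼) - 1*⅙))*(1/4849591) = 180745/231564 + (77385*(-½ - ⅙))*(1/4849591) = 180745/231564 + (77385*(-⅔))*(1/4849591) = 180745/231564 - 51590*1/4849591 = 180745/231564 - 51590/4849591 = 864592938535/1122990690324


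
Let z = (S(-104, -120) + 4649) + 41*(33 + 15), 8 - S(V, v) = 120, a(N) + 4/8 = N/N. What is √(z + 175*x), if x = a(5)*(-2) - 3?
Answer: 3*√645 ≈ 76.191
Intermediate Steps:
a(N) = ½ (a(N) = -½ + N/N = -½ + 1 = ½)
S(V, v) = -112 (S(V, v) = 8 - 1*120 = 8 - 120 = -112)
x = -4 (x = (½)*(-2) - 3 = -1 - 3 = -4)
z = 6505 (z = (-112 + 4649) + 41*(33 + 15) = 4537 + 41*48 = 4537 + 1968 = 6505)
√(z + 175*x) = √(6505 + 175*(-4)) = √(6505 - 700) = √5805 = 3*√645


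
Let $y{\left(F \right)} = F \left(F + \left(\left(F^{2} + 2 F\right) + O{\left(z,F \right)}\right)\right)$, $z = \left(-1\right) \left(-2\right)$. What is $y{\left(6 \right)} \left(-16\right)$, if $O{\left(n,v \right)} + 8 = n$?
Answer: $-4608$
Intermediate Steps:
$z = 2$
$O{\left(n,v \right)} = -8 + n$
$y{\left(F \right)} = F \left(-6 + F^{2} + 3 F\right)$ ($y{\left(F \right)} = F \left(F + \left(\left(F^{2} + 2 F\right) + \left(-8 + 2\right)\right)\right) = F \left(F - \left(6 - F^{2} - 2 F\right)\right) = F \left(F + \left(-6 + F^{2} + 2 F\right)\right) = F \left(-6 + F^{2} + 3 F\right)$)
$y{\left(6 \right)} \left(-16\right) = 6 \left(-6 + 6^{2} + 3 \cdot 6\right) \left(-16\right) = 6 \left(-6 + 36 + 18\right) \left(-16\right) = 6 \cdot 48 \left(-16\right) = 288 \left(-16\right) = -4608$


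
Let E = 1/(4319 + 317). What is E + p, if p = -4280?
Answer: -19842079/4636 ≈ -4280.0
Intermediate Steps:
E = 1/4636 ≈ 0.00021570
E + p = 1/4636 - 4280 = -19842079/4636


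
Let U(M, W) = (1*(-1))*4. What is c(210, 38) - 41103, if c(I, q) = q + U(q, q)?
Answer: -41069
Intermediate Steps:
U(M, W) = -4 (U(M, W) = -1*4 = -4)
c(I, q) = -4 + q (c(I, q) = q - 4 = -4 + q)
c(210, 38) - 41103 = (-4 + 38) - 41103 = 34 - 41103 = -41069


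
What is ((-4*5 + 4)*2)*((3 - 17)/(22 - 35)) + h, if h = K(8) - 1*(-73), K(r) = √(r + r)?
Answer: 553/13 ≈ 42.538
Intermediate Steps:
K(r) = √2*√r (K(r) = √(2*r) = √2*√r)
h = 77 (h = √2*√8 - 1*(-73) = √2*(2*√2) + 73 = 4 + 73 = 77)
((-4*5 + 4)*2)*((3 - 17)/(22 - 35)) + h = ((-4*5 + 4)*2)*((3 - 17)/(22 - 35)) + 77 = ((-20 + 4)*2)*(-14/(-13)) + 77 = (-16*2)*(-14*(-1/13)) + 77 = -32*14/13 + 77 = -448/13 + 77 = 553/13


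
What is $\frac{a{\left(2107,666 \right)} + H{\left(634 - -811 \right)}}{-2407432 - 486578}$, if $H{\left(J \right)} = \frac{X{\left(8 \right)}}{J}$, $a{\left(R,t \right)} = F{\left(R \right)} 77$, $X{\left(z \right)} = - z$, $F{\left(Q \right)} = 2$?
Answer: $- \frac{37087}{696974075} \approx -5.3211 \cdot 10^{-5}$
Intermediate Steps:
$a{\left(R,t \right)} = 154$ ($a{\left(R,t \right)} = 2 \cdot 77 = 154$)
$H{\left(J \right)} = - \frac{8}{J}$ ($H{\left(J \right)} = \frac{\left(-1\right) 8}{J} = - \frac{8}{J}$)
$\frac{a{\left(2107,666 \right)} + H{\left(634 - -811 \right)}}{-2407432 - 486578} = \frac{154 - \frac{8}{634 - -811}}{-2407432 - 486578} = \frac{154 - \frac{8}{634 + 811}}{-2894010} = \left(154 - \frac{8}{1445}\right) \left(- \frac{1}{2894010}\right) = \frac{222522}{1445} \left(- \frac{1}{2894010}\right) = - \frac{37087}{696974075}$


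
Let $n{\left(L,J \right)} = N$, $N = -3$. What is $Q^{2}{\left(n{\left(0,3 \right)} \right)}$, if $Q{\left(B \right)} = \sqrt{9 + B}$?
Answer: $6$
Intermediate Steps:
$n{\left(L,J \right)} = -3$
$Q^{2}{\left(n{\left(0,3 \right)} \right)} = \left(\sqrt{9 - 3}\right)^{2} = \left(\sqrt{6}\right)^{2} = 6$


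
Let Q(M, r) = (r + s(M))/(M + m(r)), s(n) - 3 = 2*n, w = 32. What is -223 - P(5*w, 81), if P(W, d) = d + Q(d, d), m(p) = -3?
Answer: -3993/13 ≈ -307.15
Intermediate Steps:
s(n) = 3 + 2*n
Q(M, r) = (3 + r + 2*M)/(-3 + M) (Q(M, r) = (r + (3 + 2*M))/(M - 3) = (3 + r + 2*M)/(-3 + M))
P(W, d) = d + (3 + 3*d)/(-3 + d) (P(W, d) = d + (3 + d + 2*d)/(-3 + d) = d + (3 + 3*d)/(-3 + d))
-223 - P(5*w, 81) = -223 - (3 + 81²)/(-3 + 81) = -223 - (3 + 6561)/78 = -223 - 6564/78 = -223 - 1*1094/13 = -223 - 1094/13 = -3993/13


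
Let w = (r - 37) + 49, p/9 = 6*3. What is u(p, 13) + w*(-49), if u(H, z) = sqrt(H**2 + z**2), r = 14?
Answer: -1274 + sqrt(26413) ≈ -1111.5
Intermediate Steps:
p = 162 (p = 9*(6*3) = 9*18 = 162)
w = 26 (w = (14 - 37) + 49 = -23 + 49 = 26)
u(p, 13) + w*(-49) = sqrt(162**2 + 13**2) + 26*(-49) = sqrt(26244 + 169) - 1274 = sqrt(26413) - 1274 = -1274 + sqrt(26413)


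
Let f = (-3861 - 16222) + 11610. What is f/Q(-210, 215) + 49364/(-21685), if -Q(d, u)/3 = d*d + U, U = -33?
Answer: -171411707/77480505 ≈ -2.2123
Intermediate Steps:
f = -8473 (f = -20083 + 11610 = -8473)
Q(d, u) = 99 - 3*d² (Q(d, u) = -3*(d*d - 33) = -3*(d² - 33) = -3*(-33 + d²) = 99 - 3*d²)
f/Q(-210, 215) + 49364/(-21685) = -8473/(99 - 3*(-210)²) + 49364/(-21685) = -8473/(99 - 3*44100) + 49364*(-1/21685) = -8473/(99 - 132300) - 49364/21685 = -8473/(-132201) - 49364/21685 = -8473*(-1/132201) - 49364/21685 = 229/3573 - 49364/21685 = -171411707/77480505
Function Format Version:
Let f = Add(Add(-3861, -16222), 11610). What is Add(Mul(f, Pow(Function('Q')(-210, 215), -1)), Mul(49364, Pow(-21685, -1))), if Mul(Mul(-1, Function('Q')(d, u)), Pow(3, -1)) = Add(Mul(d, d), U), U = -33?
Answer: Rational(-171411707, 77480505) ≈ -2.2123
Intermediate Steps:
f = -8473 (f = Add(-20083, 11610) = -8473)
Function('Q')(d, u) = Add(99, Mul(-3, Pow(d, 2))) (Function('Q')(d, u) = Mul(-3, Add(Mul(d, d), -33)) = Mul(-3, Add(Pow(d, 2), -33)) = Mul(-3, Add(-33, Pow(d, 2))) = Add(99, Mul(-3, Pow(d, 2))))
Add(Mul(f, Pow(Function('Q')(-210, 215), -1)), Mul(49364, Pow(-21685, -1))) = Add(Mul(-8473, Pow(Add(99, Mul(-3, Pow(-210, 2))), -1)), Mul(49364, Pow(-21685, -1))) = Add(Mul(-8473, Pow(Add(99, Mul(-3, 44100)), -1)), Mul(49364, Rational(-1, 21685))) = Add(Mul(-8473, Pow(Add(99, -132300), -1)), Rational(-49364, 21685)) = Add(Mul(-8473, Pow(-132201, -1)), Rational(-49364, 21685)) = Add(Mul(-8473, Rational(-1, 132201)), Rational(-49364, 21685)) = Add(Rational(229, 3573), Rational(-49364, 21685)) = Rational(-171411707, 77480505)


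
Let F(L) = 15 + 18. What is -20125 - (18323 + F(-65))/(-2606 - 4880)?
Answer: -75318697/3743 ≈ -20123.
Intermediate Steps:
F(L) = 33
-20125 - (18323 + F(-65))/(-2606 - 4880) = -20125 - (18323 + 33)/(-2606 - 4880) = -20125 - 18356/(-7486) = -20125 - 18356*(-1)/7486 = -20125 - 1*(-9178/3743) = -20125 + 9178/3743 = -75318697/3743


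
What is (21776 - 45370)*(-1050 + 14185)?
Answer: -309907190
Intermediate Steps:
(21776 - 45370)*(-1050 + 14185) = -23594*13135 = -309907190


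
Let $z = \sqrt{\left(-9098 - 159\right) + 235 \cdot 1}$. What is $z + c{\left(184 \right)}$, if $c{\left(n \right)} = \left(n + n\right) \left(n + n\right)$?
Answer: $135424 + i \sqrt{9022} \approx 1.3542 \cdot 10^{5} + 94.984 i$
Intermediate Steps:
$c{\left(n \right)} = 4 n^{2}$ ($c{\left(n \right)} = 2 n 2 n = 4 n^{2}$)
$z = i \sqrt{9022}$ ($z = \sqrt{-9257 + 235} = \sqrt{-9022} = i \sqrt{9022} \approx 94.984 i$)
$z + c{\left(184 \right)} = i \sqrt{9022} + 4 \cdot 184^{2} = i \sqrt{9022} + 4 \cdot 33856 = i \sqrt{9022} + 135424 = 135424 + i \sqrt{9022}$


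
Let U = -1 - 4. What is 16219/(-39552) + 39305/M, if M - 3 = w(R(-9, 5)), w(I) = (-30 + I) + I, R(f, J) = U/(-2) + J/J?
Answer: -77745787/39552 ≈ -1965.7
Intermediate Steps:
U = -5
R(f, J) = 7/2 (R(f, J) = -5/(-2) + J/J = -5*(-½) + 1 = 5/2 + 1 = 7/2)
w(I) = -30 + 2*I
M = -20 (M = 3 + (-30 + 2*(7/2)) = 3 + (-30 + 7) = 3 - 23 = -20)
16219/(-39552) + 39305/M = 16219/(-39552) + 39305/(-20) = 16219*(-1/39552) + 39305*(-1/20) = -16219/39552 - 7861/4 = -77745787/39552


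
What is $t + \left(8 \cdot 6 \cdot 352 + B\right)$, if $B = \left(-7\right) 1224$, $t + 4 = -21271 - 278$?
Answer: $-13225$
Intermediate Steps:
$t = -21553$ ($t = -4 - 21549 = -21553$)
$B = -8568$
$t + \left(8 \cdot 6 \cdot 352 + B\right) = -21553 - \left(8568 - 8 \cdot 6 \cdot 352\right) = -21553 + \left(48 \cdot 352 - 8568\right) = -21553 + \left(16896 - 8568\right) = -21553 + 8328 = -13225$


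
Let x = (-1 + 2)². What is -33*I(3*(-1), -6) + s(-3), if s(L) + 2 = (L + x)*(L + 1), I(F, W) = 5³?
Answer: -4123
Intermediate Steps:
I(F, W) = 125
x = 1 (x = 1² = 1)
s(L) = -2 + (1 + L)² (s(L) = -2 + (L + 1)*(L + 1) = -2 + (1 + L)*(1 + L) = -2 + (1 + L)²)
-33*I(3*(-1), -6) + s(-3) = -33*125 + (-1 + (-3)² + 2*(-3)) = -4125 + (-1 + 9 - 6) = -4125 + 2 = -4123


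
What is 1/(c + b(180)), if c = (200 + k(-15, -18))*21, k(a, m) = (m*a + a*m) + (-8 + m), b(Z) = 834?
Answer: 1/15828 ≈ 6.3179e-5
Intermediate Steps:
k(a, m) = -8 + m + 2*a*m (k(a, m) = (a*m + a*m) + (-8 + m) = 2*a*m + (-8 + m) = -8 + m + 2*a*m)
c = 14994 (c = (200 + (-8 - 18 + 2*(-15)*(-18)))*21 = (200 + (-8 - 18 + 540))*21 = (200 + 514)*21 = 714*21 = 14994)
1/(c + b(180)) = 1/(14994 + 834) = 1/15828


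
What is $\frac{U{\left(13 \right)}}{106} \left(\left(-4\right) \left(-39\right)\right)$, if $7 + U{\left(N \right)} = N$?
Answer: $\frac{468}{53} \approx 8.8302$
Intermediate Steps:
$U{\left(N \right)} = -7 + N$
$\frac{U{\left(13 \right)}}{106} \left(\left(-4\right) \left(-39\right)\right) = \frac{-7 + 13}{106} \left(\left(-4\right) \left(-39\right)\right) = 6 \cdot \frac{1}{106} \cdot 156 = \frac{3}{53} \cdot 156 = \frac{468}{53}$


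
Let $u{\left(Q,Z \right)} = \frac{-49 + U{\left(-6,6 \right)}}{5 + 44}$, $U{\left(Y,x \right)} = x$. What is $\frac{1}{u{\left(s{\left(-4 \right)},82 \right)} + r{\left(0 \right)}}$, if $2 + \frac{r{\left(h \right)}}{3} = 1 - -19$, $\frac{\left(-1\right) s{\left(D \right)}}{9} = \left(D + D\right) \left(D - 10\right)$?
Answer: $\frac{49}{2603} \approx 0.018824$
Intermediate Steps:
$s{\left(D \right)} = - 18 D \left(-10 + D\right)$ ($s{\left(D \right)} = - 9 \left(D + D\right) \left(D - 10\right) = - 9 \cdot 2 D \left(-10 + D\right) = - 18 D \left(-10 + D\right)$)
$r{\left(h \right)} = 54$ ($r{\left(h \right)} = -6 + 3 \left(1 - -19\right) = -6 + 3 \left(1 + 19\right) = -6 + 3 \cdot 20 = -6 + 60 = 54$)
$u{\left(Q,Z \right)} = - \frac{43}{49}$ ($u{\left(Q,Z \right)} = \frac{-49 + 6}{5 + 44} = - \frac{43}{49}$)
$\frac{1}{u{\left(s{\left(-4 \right)},82 \right)} + r{\left(0 \right)}} = \frac{1}{- \frac{43}{49} + 54} = \frac{1}{\frac{2603}{49}} = \frac{49}{2603}$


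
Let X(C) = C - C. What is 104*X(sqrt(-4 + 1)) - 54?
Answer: -54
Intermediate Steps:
X(C) = 0
104*X(sqrt(-4 + 1)) - 54 = 104*0 - 54 = 0 - 54 = -54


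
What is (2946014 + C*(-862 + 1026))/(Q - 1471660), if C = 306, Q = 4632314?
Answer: 24559/25907 ≈ 0.94797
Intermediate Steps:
(2946014 + C*(-862 + 1026))/(Q - 1471660) = (2946014 + 306*(-862 + 1026))/(4632314 - 1471660) = (2946014 + 306*164)/3160654 = (2946014 + 50184)*(1/3160654) = 2996198*(1/3160654) = 24559/25907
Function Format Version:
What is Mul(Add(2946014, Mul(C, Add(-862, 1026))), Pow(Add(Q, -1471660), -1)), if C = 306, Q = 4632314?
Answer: Rational(24559, 25907) ≈ 0.94797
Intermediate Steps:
Mul(Add(2946014, Mul(C, Add(-862, 1026))), Pow(Add(Q, -1471660), -1)) = Mul(Add(2946014, Mul(306, Add(-862, 1026))), Pow(Add(4632314, -1471660), -1)) = Mul(Add(2946014, Mul(306, 164)), Pow(3160654, -1)) = Mul(Add(2946014, 50184), Rational(1, 3160654)) = Mul(2996198, Rational(1, 3160654)) = Rational(24559, 25907)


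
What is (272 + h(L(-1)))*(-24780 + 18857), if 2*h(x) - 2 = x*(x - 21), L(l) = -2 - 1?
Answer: -1830207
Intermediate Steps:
L(l) = -3
h(x) = 1 + x*(-21 + x)/2 (h(x) = 1 + (x*(x - 21))/2 = 1 + (x*(-21 + x))/2 = 1 + x*(-21 + x)/2)
(272 + h(L(-1)))*(-24780 + 18857) = (272 + (1 + (1/2)*(-3)**2 - 21/2*(-3)))*(-24780 + 18857) = (272 + (1 + (1/2)*9 + 63/2))*(-5923) = (272 + (1 + 9/2 + 63/2))*(-5923) = (272 + 37)*(-5923) = 309*(-5923) = -1830207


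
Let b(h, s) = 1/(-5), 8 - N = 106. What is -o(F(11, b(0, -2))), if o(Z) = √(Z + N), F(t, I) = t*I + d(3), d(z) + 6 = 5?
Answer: -I*√2530/5 ≈ -10.06*I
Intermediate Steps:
d(z) = -1 (d(z) = -6 + 5 = -1)
N = -98 (N = 8 - 1*106 = 8 - 106 = -98)
b(h, s) = -⅕
F(t, I) = -1 + I*t (F(t, I) = t*I - 1 = I*t - 1 = -1 + I*t)
o(Z) = √(-98 + Z) (o(Z) = √(Z - 98) = √(-98 + Z))
-o(F(11, b(0, -2))) = -√(-98 + (-1 - ⅕*11)) = -√(-98 + (-1 - 11/5)) = -√(-98 - 16/5) = -√(-506/5) = -I*√2530/5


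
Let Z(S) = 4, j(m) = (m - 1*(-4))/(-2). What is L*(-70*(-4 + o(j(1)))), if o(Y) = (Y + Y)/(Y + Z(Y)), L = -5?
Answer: -7700/3 ≈ -2566.7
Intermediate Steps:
j(m) = -2 - m/2 (j(m) = (m + 4)*(-½) = (4 + m)*(-½) = -2 - m/2)
o(Y) = 2*Y/(4 + Y) (o(Y) = (Y + Y)/(Y + 4) = (2*Y)/(4 + Y) = 2*Y/(4 + Y))
L*(-70*(-4 + o(j(1)))) = -(-350)*(-4 + 2*(-2 - ½*1)/(4 + (-2 - ½*1))) = -(-350)*(-4 + 2*(-2 - ½)/(4 + (-2 - ½))) = -(-350)*(-4 + 2*(-5/2)/(4 - 5/2)) = -(-350)*(-4 + 2*(-5/2)/(3/2)) = -(-350)*(-4 + 2*(-5/2)*(⅔)) = -(-350)*(-4 - 10/3) = -(-350)*(-22)/3 = -5*1540/3 = -7700/3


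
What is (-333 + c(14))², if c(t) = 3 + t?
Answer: 99856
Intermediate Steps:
(-333 + c(14))² = (-333 + (3 + 14))² = (-333 + 17)² = (-316)² = 99856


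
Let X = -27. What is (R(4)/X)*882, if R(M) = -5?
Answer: 490/3 ≈ 163.33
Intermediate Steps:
(R(4)/X)*882 = -5/(-27)*882 = -5*(-1/27)*882 = (5/27)*882 = 490/3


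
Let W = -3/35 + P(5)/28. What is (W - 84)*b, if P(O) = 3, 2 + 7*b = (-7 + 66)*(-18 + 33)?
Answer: -10381431/980 ≈ -10593.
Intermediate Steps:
b = 883/7 (b = -2/7 + ((-7 + 66)*(-18 + 33))/7 = -2/7 + (59*15)/7 = -2/7 + (⅐)*885 = -2/7 + 885/7 = 883/7 ≈ 126.14)
W = 3/140 (W = -3/35 + 3/28 = 3/140 ≈ 0.021429)
(W - 84)*b = (3/140 - 84)*(883/7) = -11757/140*883/7 = -10381431/980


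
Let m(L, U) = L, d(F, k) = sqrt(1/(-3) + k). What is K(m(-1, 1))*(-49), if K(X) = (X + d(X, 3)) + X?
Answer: 98 - 98*sqrt(6)/3 ≈ 17.983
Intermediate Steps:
d(F, k) = sqrt(-1/3 + k)
K(X) = 2*X + 2*sqrt(6)/3 (K(X) = (X + sqrt(-3 + 9*3)/3) + X = (X + sqrt(-3 + 27)/3) + X = (X + sqrt(24)/3) + X = (X + (2*sqrt(6))/3) + X = (X + 2*sqrt(6)/3) + X = 2*X + 2*sqrt(6)/3)
K(m(-1, 1))*(-49) = (2*(-1) + 2*sqrt(6)/3)*(-49) = (-2 + 2*sqrt(6)/3)*(-49) = 98 - 98*sqrt(6)/3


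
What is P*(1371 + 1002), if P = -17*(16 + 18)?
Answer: -1371594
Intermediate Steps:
P = -578 (P = -17*34 = -578)
P*(1371 + 1002) = -578*(1371 + 1002) = -578*2373 = -1371594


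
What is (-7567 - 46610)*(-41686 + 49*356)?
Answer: 1313358834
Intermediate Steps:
(-7567 - 46610)*(-41686 + 49*356) = -54177*(-41686 + 17444) = -54177*(-24242) = 1313358834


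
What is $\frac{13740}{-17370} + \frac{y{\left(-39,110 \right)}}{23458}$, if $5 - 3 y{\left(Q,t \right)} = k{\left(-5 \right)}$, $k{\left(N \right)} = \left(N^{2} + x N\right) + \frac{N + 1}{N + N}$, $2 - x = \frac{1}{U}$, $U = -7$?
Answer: $- \frac{376097167}{475376370} \approx -0.79116$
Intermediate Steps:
$x = \frac{15}{7}$ ($x = 2 - \frac{1}{-7} = 2 - - \frac{1}{7} = 2 + \frac{1}{7} = \frac{15}{7} \approx 2.1429$)
$k{\left(N \right)} = N^{2} + \frac{15 N}{7} + \frac{1 + N}{2 N}$ ($k{\left(N \right)} = \left(N^{2} + \frac{15 N}{7}\right) + \frac{N + 1}{N + N} = \left(N^{2} + \frac{15 N}{7}\right) + \frac{1 + N}{2 N} = N^{2} + \frac{15 N}{7} + \frac{1 + N}{2 N}$)
$y{\left(Q,t \right)} = - \frac{113}{35}$ ($y{\left(Q,t \right)} = \frac{5}{3} - \frac{\frac{1}{14} \frac{1}{-5} \left(7 - 5 \left(7 + 14 \left(-5\right)^{2} + 30 \left(-5\right)\right)\right)}{3} = \frac{5}{3} - \frac{\frac{1}{14} \left(- \frac{1}{5}\right) \left(7 - 5 \left(7 + 14 \cdot 25 - 150\right)\right)}{3} = \frac{5}{3} - \frac{\frac{1}{14} \left(- \frac{1}{5}\right) \left(7 - 5 \left(7 + 350 - 150\right)\right)}{3} = \frac{5}{3} - \frac{\frac{1}{14} \left(- \frac{1}{5}\right) \left(7 - 1035\right)}{3} = \frac{5}{3} - \frac{\frac{1}{14} \left(- \frac{1}{5}\right) \left(-1028\right)}{3} = \frac{5}{3} - \frac{514}{105} = - \frac{113}{35}$)
$\frac{13740}{-17370} + \frac{y{\left(-39,110 \right)}}{23458} = \frac{13740}{-17370} - \frac{113}{35 \cdot 23458} = 13740 \left(- \frac{1}{17370}\right) - \frac{113}{821030} = - \frac{458}{579} - \frac{113}{821030} = - \frac{376097167}{475376370}$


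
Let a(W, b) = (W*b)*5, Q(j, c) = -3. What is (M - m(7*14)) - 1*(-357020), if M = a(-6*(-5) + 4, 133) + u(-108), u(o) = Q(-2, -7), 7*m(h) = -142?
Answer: 2657531/7 ≈ 3.7965e+5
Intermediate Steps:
m(h) = -142/7 (m(h) = (⅐)*(-142) = -142/7)
u(o) = -3
a(W, b) = 5*W*b
M = 22607 (M = 5*(-6*(-5) + 4)*133 - 3 = 5*(30 + 4)*133 - 3 = 5*34*133 - 3 = 22610 - 3 = 22607)
(M - m(7*14)) - 1*(-357020) = (22607 - 1*(-142/7)) - 1*(-357020) = (22607 + 142/7) + 357020 = 158391/7 + 357020 = 2657531/7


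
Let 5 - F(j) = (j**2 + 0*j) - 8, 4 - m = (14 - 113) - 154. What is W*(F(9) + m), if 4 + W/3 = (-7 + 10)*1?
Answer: -567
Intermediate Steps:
W = -3 (W = -12 + 3*((-7 + 10)*1) = -12 + 3*(3*1) = -12 + 3*3 = -12 + 9 = -3)
m = 257 (m = 4 - ((14 - 113) - 154) = 4 - (-99 - 154) = 4 - 1*(-253) = 4 + 253 = 257)
F(j) = 13 - j**2 (F(j) = 5 - ((j**2 + 0*j) - 8) = 5 - ((j**2 + 0) - 8) = 5 - (j**2 - 8) = 5 - (-8 + j**2) = 5 + (8 - j**2) = 13 - j**2)
W*(F(9) + m) = -3*((13 - 1*9**2) + 257) = -3*((13 - 1*81) + 257) = -3*((13 - 81) + 257) = -3*(-68 + 257) = -3*189 = -567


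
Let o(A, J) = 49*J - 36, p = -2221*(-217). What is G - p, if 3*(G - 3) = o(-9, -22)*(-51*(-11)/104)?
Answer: -25165767/52 ≈ -4.8396e+5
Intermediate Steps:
p = 481957
o(A, J) = -36 + 49*J
G = -104003/52 (G = 3 + ((-36 + 49*(-22))*(-51*(-11)/104))/3 = 3 + ((-36 - 1078)*(561*(1/104)))/3 = 3 + (-1114*561/104)/3 = 3 + (1/3)*(-312477/52) = 3 - 104159/52 = -104003/52 ≈ -2000.1)
G - p = -104003/52 - 1*481957 = -104003/52 - 481957 = -25165767/52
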